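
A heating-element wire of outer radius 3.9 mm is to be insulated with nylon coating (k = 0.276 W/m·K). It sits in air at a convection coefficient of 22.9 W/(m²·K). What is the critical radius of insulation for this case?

For a cylinder r_cr = k/h = 0.276/22.9
r_cr = 12.1 mm; since the bare radius (3.9 mm) is below r_cr, adding a thin layer of insulation will *increase* heat loss.

r_cr ≈ 12.1 mm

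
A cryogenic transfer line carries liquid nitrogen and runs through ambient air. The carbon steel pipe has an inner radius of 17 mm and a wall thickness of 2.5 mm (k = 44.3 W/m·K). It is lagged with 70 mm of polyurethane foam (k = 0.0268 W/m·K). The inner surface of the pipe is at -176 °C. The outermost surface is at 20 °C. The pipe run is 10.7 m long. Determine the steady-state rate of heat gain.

Q ≈ 232 W

Cylindrical conduction, so R = ln(r₂/r₁)/(2πkL) per layer, in series:
R_carbon steel pipe wall = ln(19.5/17)/(2π×44.3×10.7) = 4.607×10^-5 K/W
R_polyurethane foam = ln(89.5/19.5)/(2π×0.0268×10.7) = 0.8457 K/W
R_total = 0.8458 K/W
Q = ΔT/R_total = 196/0.8458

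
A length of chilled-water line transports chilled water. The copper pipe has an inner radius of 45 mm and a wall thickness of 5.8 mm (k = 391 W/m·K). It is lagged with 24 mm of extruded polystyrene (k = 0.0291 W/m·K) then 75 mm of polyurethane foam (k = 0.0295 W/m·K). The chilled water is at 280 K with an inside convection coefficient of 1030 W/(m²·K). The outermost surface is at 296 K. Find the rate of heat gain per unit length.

Treating each annulus and film as a series resistance:
R_inner film = 1/(h_i·2πr₁L) = 1/(1030×2π×0.045×1) = 0.003434 K/W
R_copper pipe wall = ln(50.8/45)/(2π×391×1) = 4.935×10^-5 K/W
R_extruded polystyrene = ln(74.8/50.8)/(2π×0.0291×1) = 2.116 K/W
R_polyurethane foam = ln(149.8/74.8)/(2π×0.0295×1) = 3.747 K/W
R_total = 5.866 K/W
Q = ΔT/R_total = 16/5.866

q′ ≈ 2.73 W/m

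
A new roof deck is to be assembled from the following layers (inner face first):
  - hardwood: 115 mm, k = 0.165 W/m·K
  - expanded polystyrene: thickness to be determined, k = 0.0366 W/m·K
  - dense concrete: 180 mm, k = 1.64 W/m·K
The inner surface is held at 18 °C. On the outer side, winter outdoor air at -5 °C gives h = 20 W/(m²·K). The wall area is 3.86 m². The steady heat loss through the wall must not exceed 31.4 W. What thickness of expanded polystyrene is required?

Thermal resistances in series:
R_hardwood = L/(kA) = 0.115/(0.165×3.86) = 0.1806 K/W
R_dense concrete = L/(kA) = 0.18/(1.64×3.86) = 0.02843 K/W
R_outer film = 1/(h_o·A) = 1/(20×3.86) = 0.01295 K/W
Sum of the known resistances R_other = 0.2219 K/W
Required total resistance R_tot = ΔT/Q_allow = 23/31.4 = 0.7325 K/W
R_expanded polystyrene = R_tot − R_other = 0.5105 K/W
L = R·k·A = 0.5105×0.0366×3.86

L ≈ 72.1 mm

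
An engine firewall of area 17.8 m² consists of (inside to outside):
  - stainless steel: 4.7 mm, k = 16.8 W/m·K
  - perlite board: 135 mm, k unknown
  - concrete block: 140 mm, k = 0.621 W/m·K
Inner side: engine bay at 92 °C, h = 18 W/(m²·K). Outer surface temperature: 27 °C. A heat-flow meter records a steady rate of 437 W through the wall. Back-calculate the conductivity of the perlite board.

Thermal resistances in series:
R_inner film = 1/(h_i·A) = 1/(18×17.8) = 0.003121 K/W
R_stainless steel = L/(kA) = 0.0047/(16.8×17.8) = 1.572×10^-5 K/W
R_concrete block = L/(kA) = 0.14/(0.621×17.8) = 0.01267 K/W
Sum of known resistances R_other = 0.0158 K/W
Total R = ΔT/Q = 65/437 = 0.1487 K/W
R_perlite board = R_total − R_other = 0.1329 K/W
k = L/(R·A) = 0.135/(0.1329×17.8)

k ≈ 0.0571 W/(m·K)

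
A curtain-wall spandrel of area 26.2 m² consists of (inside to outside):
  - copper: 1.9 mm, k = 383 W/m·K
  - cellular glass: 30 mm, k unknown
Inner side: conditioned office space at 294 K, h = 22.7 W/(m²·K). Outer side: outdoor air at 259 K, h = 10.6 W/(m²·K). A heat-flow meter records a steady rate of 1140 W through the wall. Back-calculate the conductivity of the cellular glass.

Thermal resistances in series:
R_inner film = 1/(h_i·A) = 1/(22.7×26.2) = 0.001681 K/W
R_copper = L/(kA) = 0.0019/(383×26.2) = 1.893×10^-7 K/W
R_outer film = 1/(h_o·A) = 1/(10.6×26.2) = 0.003601 K/W
Sum of known resistances R_other = 0.005282 K/W
Total R = ΔT/Q = 35/1140 = 0.0307 K/W
R_cellular glass = R_total − R_other = 0.02542 K/W
k = L/(R·A) = 0.03/(0.02542×26.2)

k ≈ 0.045 W/(m·K)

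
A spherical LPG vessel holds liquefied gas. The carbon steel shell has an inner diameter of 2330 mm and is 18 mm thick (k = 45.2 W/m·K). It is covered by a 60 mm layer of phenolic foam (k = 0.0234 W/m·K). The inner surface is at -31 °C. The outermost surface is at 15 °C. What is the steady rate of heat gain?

Q ≈ 331 W

Radial (spherical) resistances in series:
R_carbon steel shell = (1/1.165 − 1/1.183)/(4π×45.2) = 2.299×10^-5 K/W
R_phenolic foam = (1/1.183 − 1/1.243)/(4π×0.0234) = 0.1388 K/W
R_total = 0.1388 K/W
Q = ΔT/R_total = 46/0.1388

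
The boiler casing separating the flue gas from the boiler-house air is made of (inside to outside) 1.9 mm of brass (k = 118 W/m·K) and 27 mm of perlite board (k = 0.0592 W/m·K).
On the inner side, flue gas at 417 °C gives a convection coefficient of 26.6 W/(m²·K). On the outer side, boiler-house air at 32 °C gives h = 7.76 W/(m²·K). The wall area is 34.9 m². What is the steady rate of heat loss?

Treating each layer as a thermal resistance in series:
R_inner film = 1/(h_i·A) = 1/(26.6×34.9) = 0.001077 K/W
R_brass = L/(kA) = 0.0019/(118×34.9) = 4.614×10^-7 K/W
R_perlite board = L/(kA) = 0.027/(0.0592×34.9) = 0.01307 K/W
R_outer film = 1/(h_o·A) = 1/(7.76×34.9) = 0.003692 K/W
R_total = 0.01784 K/W
Q = ΔT / R_total = 385 / 0.01784

Q ≈ 21600 W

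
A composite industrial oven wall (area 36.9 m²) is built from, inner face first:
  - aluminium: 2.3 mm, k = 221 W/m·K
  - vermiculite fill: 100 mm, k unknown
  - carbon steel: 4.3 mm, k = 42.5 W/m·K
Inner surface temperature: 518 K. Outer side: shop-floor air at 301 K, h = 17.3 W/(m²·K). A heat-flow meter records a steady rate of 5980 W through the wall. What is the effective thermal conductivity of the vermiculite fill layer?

k ≈ 0.0781 W/(m·K)

Using the resistance-network approach (series):
R_aluminium = L/(kA) = 0.0023/(221×36.9) = 2.82×10^-7 K/W
R_carbon steel = L/(kA) = 0.0043/(42.5×36.9) = 2.742×10^-6 K/W
R_outer film = 1/(h_o·A) = 1/(17.3×36.9) = 0.001566 K/W
Sum of known resistances R_other = 0.00157 K/W
Total R = ΔT/Q = 217/5980 = 0.03629 K/W
R_vermiculite fill = R_total − R_other = 0.03472 K/W
k = L/(R·A) = 0.1/(0.03472×36.9)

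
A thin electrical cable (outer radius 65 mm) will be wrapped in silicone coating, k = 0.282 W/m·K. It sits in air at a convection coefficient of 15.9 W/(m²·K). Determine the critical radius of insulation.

For a cylinder r_cr = k/h = 0.282/15.9
r_cr = 17.7 mm; since the bare radius (65 mm) is above r_cr, any added insulation will reduce heat loss.

r_cr ≈ 17.7 mm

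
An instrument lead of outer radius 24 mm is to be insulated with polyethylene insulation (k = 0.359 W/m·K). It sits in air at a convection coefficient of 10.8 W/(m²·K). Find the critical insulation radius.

r_cr ≈ 33.2 mm

For a cylinder r_cr = k/h = 0.359/10.8
r_cr = 33.2 mm; since the bare radius (24 mm) is below r_cr, adding a thin layer of insulation will *increase* heat loss.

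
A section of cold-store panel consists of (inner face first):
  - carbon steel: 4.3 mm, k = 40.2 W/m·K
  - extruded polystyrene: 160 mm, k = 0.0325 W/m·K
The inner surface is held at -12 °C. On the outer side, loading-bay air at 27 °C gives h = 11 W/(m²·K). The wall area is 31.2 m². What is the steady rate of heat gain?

Series thermal resistances:
R_carbon steel = L/(kA) = 0.0043/(40.2×31.2) = 3.428×10^-6 K/W
R_extruded polystyrene = L/(kA) = 0.16/(0.0325×31.2) = 0.1578 K/W
R_outer film = 1/(h_o·A) = 1/(11×31.2) = 0.002914 K/W
R_total = 0.1607 K/W
Q = ΔT / R_total = 39 / 0.1607

Q ≈ 243 W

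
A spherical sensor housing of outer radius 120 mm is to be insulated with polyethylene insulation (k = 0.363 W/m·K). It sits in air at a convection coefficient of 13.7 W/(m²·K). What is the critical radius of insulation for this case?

r_cr ≈ 53 mm

For a sphere r_cr = 2k/h = 2×0.363/13.7
r_cr = 53 mm; since the bare radius (120 mm) is above r_cr, any added insulation will reduce heat loss.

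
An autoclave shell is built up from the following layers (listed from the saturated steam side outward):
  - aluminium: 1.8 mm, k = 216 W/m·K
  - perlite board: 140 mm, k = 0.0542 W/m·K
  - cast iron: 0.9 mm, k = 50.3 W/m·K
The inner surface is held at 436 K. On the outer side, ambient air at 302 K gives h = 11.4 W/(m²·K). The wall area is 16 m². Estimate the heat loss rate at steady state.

Q ≈ 803 W

Treating each layer as a thermal resistance in series:
R_aluminium = L/(kA) = 0.0018/(216×16) = 5.208×10^-7 K/W
R_perlite board = L/(kA) = 0.14/(0.0542×16) = 0.1614 K/W
R_cast iron = L/(kA) = 0.0009/(50.3×16) = 1.118×10^-6 K/W
R_outer film = 1/(h_o·A) = 1/(11.4×16) = 0.005482 K/W
R_total = 0.1669 K/W
Q = ΔT / R_total = 134 / 0.1669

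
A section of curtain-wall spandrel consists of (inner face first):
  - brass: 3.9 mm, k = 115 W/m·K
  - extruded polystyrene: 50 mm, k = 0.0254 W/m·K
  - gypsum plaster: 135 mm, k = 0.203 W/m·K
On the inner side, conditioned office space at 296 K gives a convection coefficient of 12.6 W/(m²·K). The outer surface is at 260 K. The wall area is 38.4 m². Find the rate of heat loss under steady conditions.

Series thermal resistances:
R_inner film = 1/(h_i·A) = 1/(12.6×38.4) = 0.002067 K/W
R_brass = L/(kA) = 0.0039/(115×38.4) = 8.832×10^-7 K/W
R_extruded polystyrene = L/(kA) = 0.05/(0.0254×38.4) = 0.05126 K/W
R_gypsum plaster = L/(kA) = 0.135/(0.203×38.4) = 0.01732 K/W
R_total = 0.07065 K/W
Q = ΔT / R_total = 36 / 0.07065

Q ≈ 510 W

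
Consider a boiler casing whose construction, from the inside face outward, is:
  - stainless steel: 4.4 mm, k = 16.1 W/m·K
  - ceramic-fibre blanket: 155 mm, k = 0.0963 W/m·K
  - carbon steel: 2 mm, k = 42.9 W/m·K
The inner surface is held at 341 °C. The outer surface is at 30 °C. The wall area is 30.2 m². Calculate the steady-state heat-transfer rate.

Series thermal resistances:
R_stainless steel = L/(kA) = 0.0044/(16.1×30.2) = 9.049×10^-6 K/W
R_ceramic-fibre blanket = L/(kA) = 0.155/(0.0963×30.2) = 0.0533 K/W
R_carbon steel = L/(kA) = 0.002/(42.9×30.2) = 1.544×10^-6 K/W
R_total = 0.05331 K/W
Q = ΔT / R_total = 311 / 0.05331

Q ≈ 5830 W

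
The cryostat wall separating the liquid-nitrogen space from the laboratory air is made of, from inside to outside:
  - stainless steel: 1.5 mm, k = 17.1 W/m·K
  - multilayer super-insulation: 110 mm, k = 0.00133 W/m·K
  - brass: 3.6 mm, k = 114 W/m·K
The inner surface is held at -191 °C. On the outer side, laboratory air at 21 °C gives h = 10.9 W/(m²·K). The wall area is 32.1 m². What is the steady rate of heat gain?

Q ≈ 82.2 W

Model the wall as resistances in series:
R_stainless steel = L/(kA) = 0.0015/(17.1×32.1) = 2.733×10^-6 K/W
R_multilayer super-insulation = L/(kA) = 0.11/(0.00133×32.1) = 2.577 K/W
R_brass = L/(kA) = 0.0036/(114×32.1) = 9.838×10^-7 K/W
R_outer film = 1/(h_o·A) = 1/(10.9×32.1) = 0.002858 K/W
R_total = 2.579 K/W
Q = ΔT / R_total = 212 / 2.579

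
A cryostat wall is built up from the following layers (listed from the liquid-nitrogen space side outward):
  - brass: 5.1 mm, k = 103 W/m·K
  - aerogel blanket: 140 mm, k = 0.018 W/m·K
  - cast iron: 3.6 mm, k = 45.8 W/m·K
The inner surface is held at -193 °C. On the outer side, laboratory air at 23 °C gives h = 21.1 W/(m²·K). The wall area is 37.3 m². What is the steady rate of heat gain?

Treating each layer as a thermal resistance in series:
R_brass = L/(kA) = 0.0051/(103×37.3) = 1.327×10^-6 K/W
R_aerogel blanket = L/(kA) = 0.14/(0.018×37.3) = 0.2085 K/W
R_cast iron = L/(kA) = 0.0036/(45.8×37.3) = 2.107×10^-6 K/W
R_outer film = 1/(h_o·A) = 1/(21.1×37.3) = 0.001271 K/W
R_total = 0.2098 K/W
Q = ΔT / R_total = 216 / 0.2098

Q ≈ 1030 W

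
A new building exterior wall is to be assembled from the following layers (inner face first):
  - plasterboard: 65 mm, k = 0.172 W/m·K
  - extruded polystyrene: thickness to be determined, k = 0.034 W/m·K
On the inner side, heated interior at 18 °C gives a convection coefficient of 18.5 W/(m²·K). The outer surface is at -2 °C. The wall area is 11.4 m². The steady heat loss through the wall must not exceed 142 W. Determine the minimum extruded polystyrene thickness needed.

Thermal resistances in series:
R_inner film = 1/(h_i·A) = 1/(18.5×11.4) = 0.004742 K/W
R_plasterboard = L/(kA) = 0.065/(0.172×11.4) = 0.03315 K/W
Sum of the known resistances R_other = 0.03789 K/W
Required total resistance R_tot = ΔT/Q_allow = 20/142 = 0.1408 K/W
R_extruded polystyrene = R_tot − R_other = 0.103 K/W
L = R·k·A = 0.103×0.034×11.4

L ≈ 39.9 mm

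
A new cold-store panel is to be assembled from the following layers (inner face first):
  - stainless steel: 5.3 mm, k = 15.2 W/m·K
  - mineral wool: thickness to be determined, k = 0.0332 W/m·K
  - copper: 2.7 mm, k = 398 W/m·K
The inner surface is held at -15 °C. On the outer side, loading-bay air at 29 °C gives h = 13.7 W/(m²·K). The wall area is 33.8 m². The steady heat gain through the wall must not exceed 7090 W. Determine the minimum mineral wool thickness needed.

L ≈ 4.53 mm

Model the wall as resistances in series:
R_stainless steel = L/(kA) = 0.0053/(15.2×33.8) = 1.032×10^-5 K/W
R_copper = L/(kA) = 0.0027/(398×33.8) = 2.007×10^-7 K/W
R_outer film = 1/(h_o·A) = 1/(13.7×33.8) = 0.00216 K/W
Sum of the known resistances R_other = 0.00217 K/W
Required total resistance R_tot = ΔT/Q_allow = 44/7090 = 0.006206 K/W
R_mineral wool = R_tot − R_other = 0.004036 K/W
L = R·k·A = 0.004036×0.0332×33.8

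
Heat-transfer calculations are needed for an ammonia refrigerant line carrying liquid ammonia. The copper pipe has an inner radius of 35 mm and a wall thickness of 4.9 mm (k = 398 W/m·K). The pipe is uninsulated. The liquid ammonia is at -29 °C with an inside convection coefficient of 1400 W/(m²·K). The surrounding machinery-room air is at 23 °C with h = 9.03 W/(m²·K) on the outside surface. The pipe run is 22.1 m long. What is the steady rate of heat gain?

Q ≈ 2580 W

Cylindrical conduction, so R = ln(r₂/r₁)/(2πkL) per layer, in series:
R_inner film = 1/(h_i·2πr₁L) = 1/(1400×2π×0.035×22.1) = 1.47×10^-4 K/W
R_copper pipe wall = ln(39.9/35)/(2π×398×22.1) = 2.371×10^-6 K/W
R_outer film = 1/(h_o·2πr_oL) = 1/(9.03×2π×0.0399×22.1) = 0.01999 K/W
R_total = 0.02014 K/W
Q = ΔT/R_total = 52/0.02014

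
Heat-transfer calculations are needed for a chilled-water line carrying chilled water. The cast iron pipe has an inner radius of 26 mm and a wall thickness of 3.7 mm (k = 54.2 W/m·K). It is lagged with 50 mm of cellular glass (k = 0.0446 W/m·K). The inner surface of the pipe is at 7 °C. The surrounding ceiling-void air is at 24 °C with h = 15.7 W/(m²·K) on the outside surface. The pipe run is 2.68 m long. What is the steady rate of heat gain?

Q ≈ 12.5 W

For a radial system each layer contributes R = ln(r_out/r_in)/(2πkL); films add R = 1/(hA).
R_cast iron pipe wall = ln(29.7/26)/(2π×54.2×2.68) = 1.458×10^-4 K/W
R_cellular glass = ln(79.7/29.7)/(2π×0.0446×2.68) = 1.314 K/W
R_outer film = 1/(h_o·2πr_oL) = 1/(15.7×2π×0.0797×2.68) = 0.04746 K/W
R_total = 1.362 K/W
Q = ΔT/R_total = 17/1.362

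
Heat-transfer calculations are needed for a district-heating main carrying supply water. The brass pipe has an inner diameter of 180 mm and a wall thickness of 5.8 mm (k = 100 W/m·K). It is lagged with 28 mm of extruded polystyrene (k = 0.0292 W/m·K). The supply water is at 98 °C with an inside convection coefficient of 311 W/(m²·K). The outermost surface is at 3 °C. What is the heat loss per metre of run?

Radial resistances (cylindrical: R_cond = ln(r_o/r_i)/(2πkL), R_conv = 1/(h·2πrL)):
R_inner film = 1/(h_i·2πr₁L) = 1/(311×2π×0.09×1) = 0.005686 K/W
R_brass pipe wall = ln(95.8/90)/(2π×100×1) = 9.94×10^-5 K/W
R_extruded polystyrene = ln(123.8/95.8)/(2π×0.0292×1) = 1.398 K/W
R_total = 1.403 K/W
Q = ΔT/R_total = 95/1.403

q′ ≈ 67.7 W/m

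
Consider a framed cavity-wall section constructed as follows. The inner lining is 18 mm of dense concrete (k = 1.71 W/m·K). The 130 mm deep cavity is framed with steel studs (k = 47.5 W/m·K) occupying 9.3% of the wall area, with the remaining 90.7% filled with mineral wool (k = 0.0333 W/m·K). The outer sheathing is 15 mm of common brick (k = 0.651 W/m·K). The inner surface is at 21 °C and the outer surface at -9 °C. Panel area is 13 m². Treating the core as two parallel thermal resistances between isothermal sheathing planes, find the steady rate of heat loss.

Sheathing layers in series; stud and cavity paths in parallel between them.
R_inner = 0.018/(1.71×13) = 8.097×10^-4 K/W
R_stud  = 0.13/(47.5×0.093×13) = 0.002264 K/W
R_cav   = 0.13/(0.0333×0.907×13) = 0.3311 K/W
1/R_core = 1/R_stud + 1/R_cav → R_core = 0.002248 K/W
R_outer = 0.015/(0.651×13) = 0.001772 K/W
R_total = 0.00483 K/W
Q = ΔT/R_total = 30/0.00483

Q ≈ 6210 W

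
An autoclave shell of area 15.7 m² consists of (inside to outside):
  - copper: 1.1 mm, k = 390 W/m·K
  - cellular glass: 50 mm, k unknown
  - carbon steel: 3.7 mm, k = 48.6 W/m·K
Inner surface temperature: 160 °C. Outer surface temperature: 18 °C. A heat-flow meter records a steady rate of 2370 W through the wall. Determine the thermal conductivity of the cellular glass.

k ≈ 0.0532 W/(m·K)

Treating each layer as a thermal resistance in series:
R_copper = L/(kA) = 0.0011/(390×15.7) = 1.797×10^-7 K/W
R_carbon steel = L/(kA) = 0.0037/(48.6×15.7) = 4.849×10^-6 K/W
Sum of known resistances R_other = 5.029×10^-6 K/W
Total R = ΔT/Q = 142/2370 = 0.05992 K/W
R_cellular glass = R_total − R_other = 0.05991 K/W
k = L/(R·A) = 0.05/(0.05991×15.7)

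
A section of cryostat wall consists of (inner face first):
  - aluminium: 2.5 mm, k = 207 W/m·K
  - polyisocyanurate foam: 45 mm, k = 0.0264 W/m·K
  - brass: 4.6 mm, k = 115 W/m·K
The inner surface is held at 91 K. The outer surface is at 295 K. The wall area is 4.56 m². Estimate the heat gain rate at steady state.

Treating each layer as a thermal resistance in series:
R_aluminium = L/(kA) = 0.0025/(207×4.56) = 2.649×10^-6 K/W
R_polyisocyanurate foam = L/(kA) = 0.045/(0.0264×4.56) = 0.3738 K/W
R_brass = L/(kA) = 0.0046/(115×4.56) = 8.772×10^-6 K/W
R_total = 0.3738 K/W
Q = ΔT / R_total = 204 / 0.3738

Q ≈ 546 W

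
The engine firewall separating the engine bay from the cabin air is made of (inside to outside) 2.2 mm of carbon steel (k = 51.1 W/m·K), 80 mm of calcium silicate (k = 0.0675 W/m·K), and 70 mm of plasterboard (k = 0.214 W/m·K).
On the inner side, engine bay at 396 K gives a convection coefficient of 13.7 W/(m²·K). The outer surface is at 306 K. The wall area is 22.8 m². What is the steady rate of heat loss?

Series thermal resistances:
R_inner film = 1/(h_i·A) = 1/(13.7×22.8) = 0.003201 K/W
R_carbon steel = L/(kA) = 0.0022/(51.1×22.8) = 1.888×10^-6 K/W
R_calcium silicate = L/(kA) = 0.08/(0.0675×22.8) = 0.05198 K/W
R_plasterboard = L/(kA) = 0.07/(0.214×22.8) = 0.01435 K/W
R_total = 0.06953 K/W
Q = ΔT / R_total = 90 / 0.06953

Q ≈ 1290 W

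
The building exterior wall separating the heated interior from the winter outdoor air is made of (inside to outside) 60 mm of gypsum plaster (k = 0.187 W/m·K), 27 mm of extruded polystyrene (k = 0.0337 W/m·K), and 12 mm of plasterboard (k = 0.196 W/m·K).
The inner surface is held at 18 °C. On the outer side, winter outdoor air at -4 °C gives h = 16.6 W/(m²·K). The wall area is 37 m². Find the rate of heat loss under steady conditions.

Q ≈ 655 W

Using the resistance-network approach (series):
R_gypsum plaster = L/(kA) = 0.06/(0.187×37) = 0.008672 K/W
R_extruded polystyrene = L/(kA) = 0.027/(0.0337×37) = 0.02165 K/W
R_plasterboard = L/(kA) = 0.012/(0.196×37) = 0.001655 K/W
R_outer film = 1/(h_o·A) = 1/(16.6×37) = 0.001628 K/W
R_total = 0.03361 K/W
Q = ΔT / R_total = 22 / 0.03361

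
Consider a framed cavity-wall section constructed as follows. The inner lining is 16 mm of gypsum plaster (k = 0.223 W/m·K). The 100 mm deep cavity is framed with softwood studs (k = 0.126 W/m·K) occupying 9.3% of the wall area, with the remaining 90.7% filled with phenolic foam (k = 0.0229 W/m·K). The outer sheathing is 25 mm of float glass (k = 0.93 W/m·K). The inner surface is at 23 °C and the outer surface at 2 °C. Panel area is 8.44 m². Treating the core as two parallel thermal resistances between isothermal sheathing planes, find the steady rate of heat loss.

Q ≈ 55.8 W

Sheathing layers in series; stud and cavity paths in parallel between them.
R_inner = 0.016/(0.223×8.44) = 0.008501 K/W
R_stud  = 0.1/(0.126×0.093×8.44) = 1.011 K/W
R_cav   = 0.1/(0.0229×0.907×8.44) = 0.5704 K/W
1/R_core = 1/R_stud + 1/R_cav → R_core = 0.3647 K/W
R_outer = 0.025/(0.93×8.44) = 0.003185 K/W
R_total = 0.3764 K/W
Q = ΔT/R_total = 21/0.3764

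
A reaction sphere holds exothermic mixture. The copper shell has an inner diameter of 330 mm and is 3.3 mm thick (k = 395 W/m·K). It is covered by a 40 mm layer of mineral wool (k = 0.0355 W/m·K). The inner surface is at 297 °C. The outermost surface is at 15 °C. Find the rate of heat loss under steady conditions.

Q ≈ 110 W

For a spherical shell R = (1/r₁ − 1/r₂)/(4πk); film R = 1/(h·4πr²). In series:
R_copper shell = (1/0.165 − 1/0.1683)/(4π×395) = 2.394×10^-5 K/W
R_mineral wool = (1/0.1683 − 1/0.2083)/(4π×0.0355) = 2.558 K/W
R_total = 2.558 K/W
Q = ΔT/R_total = 282/2.558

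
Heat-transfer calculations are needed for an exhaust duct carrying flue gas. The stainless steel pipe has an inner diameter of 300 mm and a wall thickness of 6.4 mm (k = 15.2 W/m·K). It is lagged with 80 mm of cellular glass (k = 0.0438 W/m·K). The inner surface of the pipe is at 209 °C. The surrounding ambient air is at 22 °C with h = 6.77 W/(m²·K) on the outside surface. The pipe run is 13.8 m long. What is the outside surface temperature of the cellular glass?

Radial resistances (cylindrical: R_cond = ln(r_o/r_i)/(2πkL), R_conv = 1/(h·2πrL)):
R_stainless steel pipe wall = ln(156.4/150)/(2π×15.2×13.8) = 3.17×10^-5 K/W
R_cellular glass = ln(236.4/156.4)/(2π×0.0438×13.8) = 0.1088 K/W
R_outer film = 1/(h_o·2πr_oL) = 1/(6.77×2π×0.2364×13.8) = 0.007206 K/W
R_total = 0.116 K/W
Q = ΔT/R_total = 187/0.116
Q = 1610 W
T_interface = T_inner − Q·ΣR(inner→interface) = 209 − 1610×0.1088

T ≈ 33.6 °C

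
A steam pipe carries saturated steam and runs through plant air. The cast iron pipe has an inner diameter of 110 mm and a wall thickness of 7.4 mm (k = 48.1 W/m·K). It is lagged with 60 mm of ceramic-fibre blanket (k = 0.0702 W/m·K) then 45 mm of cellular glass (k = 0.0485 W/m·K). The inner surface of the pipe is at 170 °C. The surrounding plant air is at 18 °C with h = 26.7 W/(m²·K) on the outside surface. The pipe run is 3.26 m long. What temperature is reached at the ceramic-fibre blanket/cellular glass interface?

Per-layer cylindrical resistances, series-summed:
R_cast iron pipe wall = ln(62.4/55)/(2π×48.1×3.26) = 1.281×10^-4 K/W
R_ceramic-fibre blanket = ln(122.4/62.4)/(2π×0.0702×3.26) = 0.4685 K/W
R_cellular glass = ln(167.4/122.4)/(2π×0.0485×3.26) = 0.3152 K/W
R_outer film = 1/(h_o·2πr_oL) = 1/(26.7×2π×0.1674×3.26) = 0.01092 K/W
R_total = 0.7948 K/W
Q = ΔT/R_total = 152/0.7948
Q = 191 W
T_interface = T_inner − Q·ΣR(inner→interface) = 170 − 191×0.4687

T ≈ 80.4 °C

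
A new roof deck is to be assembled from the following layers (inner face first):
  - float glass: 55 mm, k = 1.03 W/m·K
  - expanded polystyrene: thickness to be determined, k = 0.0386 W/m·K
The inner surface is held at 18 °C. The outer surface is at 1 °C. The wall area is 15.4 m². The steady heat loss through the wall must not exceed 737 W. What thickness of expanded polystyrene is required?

L ≈ 11.7 mm

Thermal resistances in series:
R_float glass = L/(kA) = 0.055/(1.03×15.4) = 0.003467 K/W
Sum of the known resistances R_other = 0.003467 K/W
Required total resistance R_tot = ΔT/Q_allow = 17/737 = 0.02307 K/W
R_expanded polystyrene = R_tot − R_other = 0.0196 K/W
L = R·k·A = 0.0196×0.0386×15.4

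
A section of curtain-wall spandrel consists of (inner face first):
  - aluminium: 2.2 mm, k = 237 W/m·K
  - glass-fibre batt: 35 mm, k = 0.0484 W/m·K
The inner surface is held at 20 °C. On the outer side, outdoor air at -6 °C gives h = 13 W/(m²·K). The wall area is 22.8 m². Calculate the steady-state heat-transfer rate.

Model the wall as resistances in series:
R_aluminium = L/(kA) = 0.0022/(237×22.8) = 4.071×10^-7 K/W
R_glass-fibre batt = L/(kA) = 0.035/(0.0484×22.8) = 0.03172 K/W
R_outer film = 1/(h_o·A) = 1/(13×22.8) = 0.003374 K/W
R_total = 0.03509 K/W
Q = ΔT / R_total = 26 / 0.03509

Q ≈ 741 W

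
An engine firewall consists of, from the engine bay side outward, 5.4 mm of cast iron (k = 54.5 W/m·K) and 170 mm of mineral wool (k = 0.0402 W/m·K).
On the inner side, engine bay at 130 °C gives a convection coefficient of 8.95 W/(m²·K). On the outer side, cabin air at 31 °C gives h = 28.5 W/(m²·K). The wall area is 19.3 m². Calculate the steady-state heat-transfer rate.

Q ≈ 437 W

Series thermal resistances:
R_inner film = 1/(h_i·A) = 1/(8.95×19.3) = 0.005789 K/W
R_cast iron = L/(kA) = 0.0054/(54.5×19.3) = 5.134×10^-6 K/W
R_mineral wool = L/(kA) = 0.17/(0.0402×19.3) = 0.2191 K/W
R_outer film = 1/(h_o·A) = 1/(28.5×19.3) = 0.001818 K/W
R_total = 0.2267 K/W
Q = ΔT / R_total = 99 / 0.2267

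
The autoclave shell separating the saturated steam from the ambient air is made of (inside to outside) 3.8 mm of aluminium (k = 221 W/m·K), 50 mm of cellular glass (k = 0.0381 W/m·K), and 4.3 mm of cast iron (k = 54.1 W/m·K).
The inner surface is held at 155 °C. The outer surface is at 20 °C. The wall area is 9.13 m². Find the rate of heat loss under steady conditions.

Q ≈ 939 W

Model the wall as resistances in series:
R_aluminium = L/(kA) = 0.0038/(221×9.13) = 1.883×10^-6 K/W
R_cellular glass = L/(kA) = 0.05/(0.0381×9.13) = 0.1437 K/W
R_cast iron = L/(kA) = 0.0043/(54.1×9.13) = 8.706×10^-6 K/W
R_total = 0.1437 K/W
Q = ΔT / R_total = 135 / 0.1437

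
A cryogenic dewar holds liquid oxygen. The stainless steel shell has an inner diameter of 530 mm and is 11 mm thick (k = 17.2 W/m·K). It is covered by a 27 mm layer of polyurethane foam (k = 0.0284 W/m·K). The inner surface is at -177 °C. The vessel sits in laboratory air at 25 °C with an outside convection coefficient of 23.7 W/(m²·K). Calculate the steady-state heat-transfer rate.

Radial (spherical) resistances in series:
R_stainless steel shell = (1/0.265 − 1/0.276)/(4π×17.2) = 6.958×10^-4 K/W
R_polyurethane foam = (1/0.276 − 1/0.303)/(4π×0.0284) = 0.9047 K/W
R_outer film = 1/(h·4πr_o²) = 1/(23.7×4π×0.303²) = 0.03657 K/W
R_total = 0.9419 K/W
Q = ΔT/R_total = 202/0.9419

Q ≈ 214 W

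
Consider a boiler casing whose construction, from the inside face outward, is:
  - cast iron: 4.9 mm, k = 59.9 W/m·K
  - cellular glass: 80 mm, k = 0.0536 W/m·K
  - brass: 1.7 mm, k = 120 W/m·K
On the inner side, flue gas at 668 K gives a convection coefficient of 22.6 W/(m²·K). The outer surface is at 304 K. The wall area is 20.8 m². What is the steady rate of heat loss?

Q ≈ 4930 W

Series thermal resistances:
R_inner film = 1/(h_i·A) = 1/(22.6×20.8) = 0.002127 K/W
R_cast iron = L/(kA) = 0.0049/(59.9×20.8) = 3.933×10^-6 K/W
R_cellular glass = L/(kA) = 0.08/(0.0536×20.8) = 0.07176 K/W
R_brass = L/(kA) = 0.0017/(120×20.8) = 6.811×10^-7 K/W
R_total = 0.07389 K/W
Q = ΔT / R_total = 364 / 0.07389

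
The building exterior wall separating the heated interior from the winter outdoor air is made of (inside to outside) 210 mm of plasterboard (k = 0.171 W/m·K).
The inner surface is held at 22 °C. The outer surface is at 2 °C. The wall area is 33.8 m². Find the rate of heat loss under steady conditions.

Q ≈ 550 W

Model the wall as resistances in series:
R_plasterboard = L/(kA) = 0.21/(0.171×33.8) = 0.03633 K/W
R_total = 0.03633 K/W
Q = ΔT / R_total = 20 / 0.03633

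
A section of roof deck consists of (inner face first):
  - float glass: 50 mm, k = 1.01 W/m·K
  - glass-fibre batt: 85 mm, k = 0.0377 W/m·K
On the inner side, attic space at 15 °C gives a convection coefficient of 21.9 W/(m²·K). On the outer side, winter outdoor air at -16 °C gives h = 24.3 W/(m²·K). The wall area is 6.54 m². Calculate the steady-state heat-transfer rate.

Q ≈ 84.8 W

Using the resistance-network approach (series):
R_inner film = 1/(h_i·A) = 1/(21.9×6.54) = 0.006982 K/W
R_float glass = L/(kA) = 0.05/(1.01×6.54) = 0.00757 K/W
R_glass-fibre batt = L/(kA) = 0.085/(0.0377×6.54) = 0.3447 K/W
R_outer film = 1/(h_o·A) = 1/(24.3×6.54) = 0.006292 K/W
R_total = 0.3656 K/W
Q = ΔT / R_total = 31 / 0.3656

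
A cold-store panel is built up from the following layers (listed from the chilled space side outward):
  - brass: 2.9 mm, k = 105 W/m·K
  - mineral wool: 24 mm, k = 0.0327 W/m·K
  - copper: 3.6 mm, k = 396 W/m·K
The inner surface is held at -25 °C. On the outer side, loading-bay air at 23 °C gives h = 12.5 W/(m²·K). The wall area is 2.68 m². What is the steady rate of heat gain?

Model the wall as resistances in series:
R_brass = L/(kA) = 0.0029/(105×2.68) = 1.031×10^-5 K/W
R_mineral wool = L/(kA) = 0.024/(0.0327×2.68) = 0.2739 K/W
R_copper = L/(kA) = 0.0036/(396×2.68) = 3.392×10^-6 K/W
R_outer film = 1/(h_o·A) = 1/(12.5×2.68) = 0.02985 K/W
R_total = 0.3037 K/W
Q = ΔT / R_total = 48 / 0.3037

Q ≈ 158 W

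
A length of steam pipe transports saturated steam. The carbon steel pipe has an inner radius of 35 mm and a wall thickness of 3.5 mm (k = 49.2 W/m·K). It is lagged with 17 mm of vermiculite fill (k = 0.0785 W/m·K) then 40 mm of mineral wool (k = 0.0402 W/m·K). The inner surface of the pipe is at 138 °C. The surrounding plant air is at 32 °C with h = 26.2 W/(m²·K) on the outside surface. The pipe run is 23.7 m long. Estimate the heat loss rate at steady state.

Treating each annulus and film as a series resistance:
R_carbon steel pipe wall = ln(38.5/35)/(2π×49.2×23.7) = 1.301×10^-5 K/W
R_vermiculite fill = ln(55.5/38.5)/(2π×0.0785×23.7) = 0.03129 K/W
R_mineral wool = ln(95.5/55.5)/(2π×0.0402×23.7) = 0.09067 K/W
R_outer film = 1/(h_o·2πr_oL) = 1/(26.2×2π×0.0955×23.7) = 0.002684 K/W
R_total = 0.1246 K/W
Q = ΔT/R_total = 106/0.1246

Q ≈ 850 W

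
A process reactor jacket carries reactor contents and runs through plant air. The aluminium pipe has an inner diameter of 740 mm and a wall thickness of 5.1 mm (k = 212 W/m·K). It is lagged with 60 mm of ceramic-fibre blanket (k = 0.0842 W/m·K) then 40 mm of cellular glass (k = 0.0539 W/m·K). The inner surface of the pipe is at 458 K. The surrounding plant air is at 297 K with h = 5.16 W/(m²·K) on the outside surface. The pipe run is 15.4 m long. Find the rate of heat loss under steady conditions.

Q ≈ 4100 W

Radial resistances (cylindrical: R_cond = ln(r_o/r_i)/(2πkL), R_conv = 1/(h·2πrL)):
R_aluminium pipe wall = ln(375.1/370)/(2π×212×15.4) = 6.674×10^-7 K/W
R_ceramic-fibre blanket = ln(435.1/375.1)/(2π×0.0842×15.4) = 0.01821 K/W
R_cellular glass = ln(475.1/435.1)/(2π×0.0539×15.4) = 0.01686 K/W
R_outer film = 1/(h_o·2πr_oL) = 1/(5.16×2π×0.4751×15.4) = 0.004216 K/W
R_total = 0.03929 K/W
Q = ΔT/R_total = 161/0.03929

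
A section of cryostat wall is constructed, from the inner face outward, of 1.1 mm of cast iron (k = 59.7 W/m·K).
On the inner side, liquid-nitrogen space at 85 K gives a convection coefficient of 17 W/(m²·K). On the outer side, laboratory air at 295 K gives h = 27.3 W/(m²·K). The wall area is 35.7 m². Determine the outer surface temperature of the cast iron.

T ≈ 214 K

Model the wall as resistances in series:
R_inner film = 1/(h_i·A) = 1/(17×35.7) = 0.001648 K/W
R_cast iron = L/(kA) = 0.0011/(59.7×35.7) = 5.161×10^-7 K/W
R_outer film = 1/(h_o·A) = 1/(27.3×35.7) = 0.001026 K/W
R_total = 0.002674 K/W;  Q = ΔT/R_total = 210/0.002674 = 78530 W
T_interface = T_inner + Q·ΣR(inner→interface) = 85 + 78500×0.001648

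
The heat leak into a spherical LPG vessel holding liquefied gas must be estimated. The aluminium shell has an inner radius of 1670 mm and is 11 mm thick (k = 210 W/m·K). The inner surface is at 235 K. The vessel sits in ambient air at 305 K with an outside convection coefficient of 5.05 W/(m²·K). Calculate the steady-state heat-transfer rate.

Each spherical layer contributes R = (1/r_i − 1/r_o)/(4πk):
R_aluminium shell = (1/1.67 − 1/1.681)/(4π×210) = 1.485×10^-6 K/W
R_outer film = 1/(h·4πr_o²) = 1/(5.05×4π×1.681²) = 0.005577 K/W
R_total = 0.005578 K/W
Q = ΔT/R_total = 70/0.005578

Q ≈ 12500 W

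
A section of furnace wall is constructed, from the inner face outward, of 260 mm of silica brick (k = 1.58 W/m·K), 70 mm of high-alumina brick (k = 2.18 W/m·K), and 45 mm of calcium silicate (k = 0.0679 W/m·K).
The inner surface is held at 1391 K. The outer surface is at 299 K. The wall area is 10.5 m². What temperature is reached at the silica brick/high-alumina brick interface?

T ≈ 1180 K

Series thermal resistances:
R_silica brick = L/(kA) = 0.26/(1.58×10.5) = 0.01567 K/W
R_high-alumina brick = L/(kA) = 0.07/(2.18×10.5) = 0.003058 K/W
R_calcium silicate = L/(kA) = 0.045/(0.0679×10.5) = 0.06312 K/W
R_total = 0.08185 K/W;  Q = ΔT/R_total = 1092/0.08185 = 13340 W
T_interface = T_inner − Q·ΣR(inner→interface) = 1391 − 13300×0.01567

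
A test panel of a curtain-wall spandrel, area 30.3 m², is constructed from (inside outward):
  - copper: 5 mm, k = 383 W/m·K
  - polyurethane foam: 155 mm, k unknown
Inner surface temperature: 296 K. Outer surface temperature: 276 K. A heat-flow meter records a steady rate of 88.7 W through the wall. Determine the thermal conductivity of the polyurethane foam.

k ≈ 0.0227 W/(m·K)

Using the resistance-network approach (series):
R_copper = L/(kA) = 0.005/(383×30.3) = 4.309×10^-7 K/W
Sum of known resistances R_other = 4.309×10^-7 K/W
Total R = ΔT/Q = 20/88.7 = 0.2255 K/W
R_polyurethane foam = R_total − R_other = 0.2255 K/W
k = L/(R·A) = 0.155/(0.2255×30.3)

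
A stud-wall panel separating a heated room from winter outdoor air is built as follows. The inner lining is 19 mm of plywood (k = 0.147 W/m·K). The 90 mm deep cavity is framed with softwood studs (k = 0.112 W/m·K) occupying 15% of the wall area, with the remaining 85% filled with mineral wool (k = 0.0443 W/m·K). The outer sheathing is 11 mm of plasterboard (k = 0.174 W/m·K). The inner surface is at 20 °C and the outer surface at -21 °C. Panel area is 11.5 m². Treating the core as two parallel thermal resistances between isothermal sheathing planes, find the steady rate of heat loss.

Sheathing layers in series; stud and cavity paths in parallel between them.
R_inner = 0.019/(0.147×11.5) = 0.01124 K/W
R_stud  = 0.09/(0.112×0.15×11.5) = 0.4658 K/W
R_cav   = 0.09/(0.0443×0.85×11.5) = 0.2078 K/W
1/R_core = 1/R_stud + 1/R_cav → R_core = 0.1437 K/W
R_outer = 0.011/(0.174×11.5) = 0.005497 K/W
R_total = 0.1605 K/W
Q = ΔT/R_total = 41/0.1605

Q ≈ 256 W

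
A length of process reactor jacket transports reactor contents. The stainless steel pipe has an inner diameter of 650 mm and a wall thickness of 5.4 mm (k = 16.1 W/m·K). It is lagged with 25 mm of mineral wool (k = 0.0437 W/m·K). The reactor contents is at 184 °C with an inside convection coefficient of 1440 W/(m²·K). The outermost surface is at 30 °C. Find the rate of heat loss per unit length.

q′ ≈ 579 W/m

Cylindrical conduction, so R = ln(r₂/r₁)/(2πkL) per layer, in series:
R_inner film = 1/(h_i·2πr₁L) = 1/(1440×2π×0.325×1) = 3.401×10^-4 K/W
R_stainless steel pipe wall = ln(330.4/325)/(2π×16.1×1) = 1.629×10^-4 K/W
R_mineral wool = ln(355.4/330.4)/(2π×0.0437×1) = 0.2656 K/W
R_total = 0.2661 K/W
Q = ΔT/R_total = 154/0.2661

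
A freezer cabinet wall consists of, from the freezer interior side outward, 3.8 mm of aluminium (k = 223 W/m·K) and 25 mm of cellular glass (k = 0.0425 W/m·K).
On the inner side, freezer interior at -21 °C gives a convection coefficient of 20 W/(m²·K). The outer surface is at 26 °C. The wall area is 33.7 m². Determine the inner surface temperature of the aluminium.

T ≈ -17.3 °C

Treating each layer as a thermal resistance in series:
R_inner film = 1/(h_i·A) = 1/(20×33.7) = 0.001484 K/W
R_aluminium = L/(kA) = 0.0038/(223×33.7) = 5.056×10^-7 K/W
R_cellular glass = L/(kA) = 0.025/(0.0425×33.7) = 0.01746 K/W
R_total = 0.01894 K/W;  Q = ΔT/R_total = 47/0.01894 = 2482 W
T_interface = T_inner + Q·ΣR(inner→interface) = -21 + 2480×0.001484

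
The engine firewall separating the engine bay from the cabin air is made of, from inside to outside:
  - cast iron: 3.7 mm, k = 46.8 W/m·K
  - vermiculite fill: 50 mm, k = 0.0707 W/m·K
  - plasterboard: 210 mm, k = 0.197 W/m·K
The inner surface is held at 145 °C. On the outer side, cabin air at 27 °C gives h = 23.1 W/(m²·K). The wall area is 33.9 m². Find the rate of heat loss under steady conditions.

Treating each layer as a thermal resistance in series:
R_cast iron = L/(kA) = 0.0037/(46.8×33.9) = 2.332×10^-6 K/W
R_vermiculite fill = L/(kA) = 0.05/(0.0707×33.9) = 0.02086 K/W
R_plasterboard = L/(kA) = 0.21/(0.197×33.9) = 0.03145 K/W
R_outer film = 1/(h_o·A) = 1/(23.1×33.9) = 0.001277 K/W
R_total = 0.05359 K/W
Q = ΔT / R_total = 118 / 0.05359

Q ≈ 2200 W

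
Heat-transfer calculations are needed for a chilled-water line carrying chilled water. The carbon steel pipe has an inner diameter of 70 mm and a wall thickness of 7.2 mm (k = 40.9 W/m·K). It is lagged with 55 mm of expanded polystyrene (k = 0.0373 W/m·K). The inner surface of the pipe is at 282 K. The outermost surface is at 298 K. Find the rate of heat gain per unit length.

Treating each annulus and film as a series resistance:
R_carbon steel pipe wall = ln(42.2/35)/(2π×40.9×1) = 7.28×10^-4 K/W
R_expanded polystyrene = ln(97.2/42.2)/(2π×0.0373×1) = 3.56 K/W
R_total = 3.561 K/W
Q = ΔT/R_total = 16/3.561

q′ ≈ 4.49 W/m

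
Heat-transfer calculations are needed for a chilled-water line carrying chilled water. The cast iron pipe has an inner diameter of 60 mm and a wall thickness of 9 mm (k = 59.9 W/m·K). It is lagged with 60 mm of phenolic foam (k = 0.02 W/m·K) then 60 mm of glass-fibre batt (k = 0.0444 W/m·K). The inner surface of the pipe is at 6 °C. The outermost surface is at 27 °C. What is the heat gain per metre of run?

Cylindrical conduction, so R = ln(r₂/r₁)/(2πkL) per layer, in series:
R_cast iron pipe wall = ln(39/30)/(2π×59.9×1) = 6.971×10^-4 K/W
R_phenolic foam = ln(99/39)/(2π×0.02×1) = 7.413 K/W
R_glass-fibre batt = ln(159/99)/(2π×0.0444×1) = 1.698 K/W
R_total = 9.112 K/W
Q = ΔT/R_total = 21/9.112

q′ ≈ 2.3 W/m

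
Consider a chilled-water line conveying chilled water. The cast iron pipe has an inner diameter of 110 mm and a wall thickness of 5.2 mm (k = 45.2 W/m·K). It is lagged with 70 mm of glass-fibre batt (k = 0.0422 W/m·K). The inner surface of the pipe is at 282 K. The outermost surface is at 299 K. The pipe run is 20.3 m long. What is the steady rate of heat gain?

Q ≈ 119 W

Per-layer cylindrical resistances, series-summed:
R_cast iron pipe wall = ln(60.2/55)/(2π×45.2×20.3) = 1.567×10^-5 K/W
R_glass-fibre batt = ln(130.2/60.2)/(2π×0.0422×20.3) = 0.1433 K/W
R_total = 0.1433 K/W
Q = ΔT/R_total = 17/0.1433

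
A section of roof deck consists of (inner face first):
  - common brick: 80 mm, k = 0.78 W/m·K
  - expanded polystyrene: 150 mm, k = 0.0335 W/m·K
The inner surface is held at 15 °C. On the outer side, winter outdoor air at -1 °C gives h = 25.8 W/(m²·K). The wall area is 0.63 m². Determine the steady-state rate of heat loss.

Using the resistance-network approach (series):
R_common brick = L/(kA) = 0.08/(0.78×0.63) = 0.1628 K/W
R_expanded polystyrene = L/(kA) = 0.15/(0.0335×0.63) = 7.107 K/W
R_outer film = 1/(h_o·A) = 1/(25.8×0.63) = 0.06152 K/W
R_total = 7.332 K/W
Q = ΔT / R_total = 16 / 7.332

Q ≈ 2.18 W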